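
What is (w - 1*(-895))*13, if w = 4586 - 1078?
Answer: 57239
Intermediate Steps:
w = 3508
(w - 1*(-895))*13 = (3508 - 1*(-895))*13 = (3508 + 895)*13 = 4403*13 = 57239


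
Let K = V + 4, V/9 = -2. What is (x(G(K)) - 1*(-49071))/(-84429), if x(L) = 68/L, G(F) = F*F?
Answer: -2404496/4137021 ≈ -0.58121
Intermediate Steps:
V = -18 (V = 9*(-2) = -18)
K = -14 (K = -18 + 4 = -14)
G(F) = F²
(x(G(K)) - 1*(-49071))/(-84429) = (68/((-14)²) - 1*(-49071))/(-84429) = (68/196 + 49071)*(-1/84429) = (68*(1/196) + 49071)*(-1/84429) = (17/49 + 49071)*(-1/84429) = (2404496/49)*(-1/84429) = -2404496/4137021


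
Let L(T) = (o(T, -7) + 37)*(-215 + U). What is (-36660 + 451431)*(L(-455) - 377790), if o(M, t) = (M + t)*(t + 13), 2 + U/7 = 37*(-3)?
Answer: 984508741020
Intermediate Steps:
U = -791 (U = -14 + 7*(37*(-3)) = -14 + 7*(-111) = -14 - 777 = -791)
o(M, t) = (13 + t)*(M + t) (o(M, t) = (M + t)*(13 + t) = (13 + t)*(M + t))
L(T) = 5030 - 6036*T (L(T) = (((-7)² + 13*T + 13*(-7) + T*(-7)) + 37)*(-215 - 791) = ((49 + 13*T - 91 - 7*T) + 37)*(-1006) = ((-42 + 6*T) + 37)*(-1006) = (-5 + 6*T)*(-1006) = 5030 - 6036*T)
(-36660 + 451431)*(L(-455) - 377790) = (-36660 + 451431)*((5030 - 6036*(-455)) - 377790) = 414771*((5030 + 2746380) - 377790) = 414771*(2751410 - 377790) = 414771*2373620 = 984508741020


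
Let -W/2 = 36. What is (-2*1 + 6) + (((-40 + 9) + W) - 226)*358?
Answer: -117778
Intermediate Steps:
W = -72 (W = -2*36 = -72)
(-2*1 + 6) + (((-40 + 9) + W) - 226)*358 = (-2*1 + 6) + (((-40 + 9) - 72) - 226)*358 = (-2 + 6) + ((-31 - 72) - 226)*358 = 4 + (-103 - 226)*358 = 4 - 329*358 = 4 - 117782 = -117778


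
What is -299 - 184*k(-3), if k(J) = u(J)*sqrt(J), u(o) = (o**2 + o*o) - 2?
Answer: -299 - 2944*I*sqrt(3) ≈ -299.0 - 5099.2*I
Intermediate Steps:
u(o) = -2 + 2*o**2 (u(o) = (o**2 + o**2) - 2 = 2*o**2 - 2 = -2 + 2*o**2)
k(J) = sqrt(J)*(-2 + 2*J**2) (k(J) = (-2 + 2*J**2)*sqrt(J) = sqrt(J)*(-2 + 2*J**2))
-299 - 184*k(-3) = -299 - 368*sqrt(-3)*(-1 + (-3)**2) = -299 - 368*I*sqrt(3)*(-1 + 9) = -299 - 368*I*sqrt(3)*8 = -299 - 2944*I*sqrt(3)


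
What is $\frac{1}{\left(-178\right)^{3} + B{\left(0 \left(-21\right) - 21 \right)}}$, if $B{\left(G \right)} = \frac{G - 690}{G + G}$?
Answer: $- \frac{14}{78956291} \approx -1.7731 \cdot 10^{-7}$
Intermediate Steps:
$B{\left(G \right)} = \frac{-690 + G}{2 G}$
$\frac{1}{\left(-178\right)^{3} + B{\left(0 \left(-21\right) - 21 \right)}} = \frac{1}{\left(-178\right)^{3} + \frac{-690 + \left(0 \left(-21\right) - 21\right)}{2 \left(0 \left(-21\right) - 21\right)}} = \frac{1}{-5639752 + \frac{-690 + \left(0 - 21\right)}{2 \left(0 - 21\right)}} = \frac{1}{-5639752 + \frac{-690 - 21}{2 \left(-21\right)}} = \frac{1}{-5639752 + \frac{1}{2} \left(- \frac{1}{21}\right) \left(-711\right)} = \frac{1}{-5639752 + \frac{237}{14}} = \frac{1}{- \frac{78956291}{14}} = - \frac{14}{78956291}$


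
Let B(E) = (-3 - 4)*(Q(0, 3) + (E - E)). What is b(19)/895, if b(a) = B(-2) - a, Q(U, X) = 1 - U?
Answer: -26/895 ≈ -0.029050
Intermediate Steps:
B(E) = -7 (B(E) = (-3 - 4)*((1 - 1*0) + (E - E)) = -7*((1 + 0) + 0) = -7*(1 + 0) = -7*1 = -7)
b(a) = -7 - a
b(19)/895 = (-7 - 1*19)/895 = (-7 - 19)*(1/895) = -26*1/895 = -26/895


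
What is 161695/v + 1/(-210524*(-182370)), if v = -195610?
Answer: -620799847949099/751010595634680 ≈ -0.82662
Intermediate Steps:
161695/v + 1/(-210524*(-182370)) = 161695/(-195610) + 1/(-210524*(-182370)) = 161695*(-1/195610) - 1/210524*(-1/182370) = -32339/39122 + 1/38393261880 = -620799847949099/751010595634680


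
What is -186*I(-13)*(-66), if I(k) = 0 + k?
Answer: -159588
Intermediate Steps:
I(k) = k
-186*I(-13)*(-66) = -186*(-13)*(-66) = -(-2418)*(-66) = -1*159588 = -159588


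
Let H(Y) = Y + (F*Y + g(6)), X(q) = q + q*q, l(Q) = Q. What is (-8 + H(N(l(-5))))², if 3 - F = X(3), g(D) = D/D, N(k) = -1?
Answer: 1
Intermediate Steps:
X(q) = q + q²
g(D) = 1
F = -9 (F = 3 - 3*(1 + 3) = 3 - 3*4 = 3 - 1*12 = 3 - 12 = -9)
H(Y) = 1 - 8*Y (H(Y) = Y + (-9*Y + 1) = Y + (1 - 9*Y) = 1 - 8*Y)
(-8 + H(N(l(-5))))² = (-8 + (1 - 8*(-1)))² = (-8 + (1 + 8))² = (-8 + 9)² = 1² = 1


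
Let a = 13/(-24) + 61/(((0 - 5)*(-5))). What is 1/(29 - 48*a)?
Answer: -25/1553 ≈ -0.016098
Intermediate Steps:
a = 1139/600 (a = 13*(-1/24) + 61/((-5*(-5))) = -13/24 + 61/25 = 1139/600 ≈ 1.8983)
1/(29 - 48*a) = 1/(29 - 48*1139/600) = 1/(29 - 2278/25) = 1/(-1553/25) = -25/1553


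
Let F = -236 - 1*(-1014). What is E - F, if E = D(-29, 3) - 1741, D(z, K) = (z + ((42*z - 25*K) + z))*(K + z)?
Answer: 32607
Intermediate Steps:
F = 778 (F = -236 + 1014 = 778)
D(z, K) = (K + z)*(-25*K + 44*z) (D(z, K) = (z + ((-25*K + 42*z) + z))*(K + z) = (z + (-25*K + 43*z))*(K + z) = (-25*K + 44*z)*(K + z) = (K + z)*(-25*K + 44*z))
E = 33385 (E = (-25*3**2 + 44*(-29)**2 + 19*3*(-29)) - 1741 = (-25*9 + 44*841 - 1653) - 1741 = (-225 + 37004 - 1653) - 1741 = 35126 - 1741 = 33385)
E - F = 33385 - 1*778 = 33385 - 778 = 32607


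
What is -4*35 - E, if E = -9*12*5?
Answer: 400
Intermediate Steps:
E = -540 (E = -108*5 = -540)
-4*35 - E = -4*35 - 1*(-540) = -140 + 540 = 400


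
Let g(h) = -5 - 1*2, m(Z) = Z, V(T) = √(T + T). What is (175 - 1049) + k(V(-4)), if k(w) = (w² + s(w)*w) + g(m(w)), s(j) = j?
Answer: -897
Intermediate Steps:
V(T) = √2*√T (V(T) = √(2*T) = √2*√T)
g(h) = -7 (g(h) = -5 - 2 = -7)
k(w) = -7 + 2*w² (k(w) = (w² + w*w) - 7 = (w² + w²) - 7 = 2*w² - 7 = -7 + 2*w²)
(175 - 1049) + k(V(-4)) = (175 - 1049) + (-7 + 2*(√2*√(-4))²) = -874 + (-7 + 2*(√2*(2*I))²) = -874 + (-7 + 2*(2*I*√2)²) = -874 + (-7 + 2*(-8)) = -874 + (-7 - 16) = -874 - 23 = -897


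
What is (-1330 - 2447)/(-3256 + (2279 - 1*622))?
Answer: 1259/533 ≈ 2.3621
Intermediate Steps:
(-1330 - 2447)/(-3256 + (2279 - 1*622)) = -3777/(-3256 + (2279 - 622)) = -3777/(-3256 + 1657) = -3777/(-1599) = -3777*(-1/1599) = 1259/533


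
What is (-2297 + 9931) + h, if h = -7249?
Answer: 385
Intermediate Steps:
(-2297 + 9931) + h = (-2297 + 9931) - 7249 = 7634 - 7249 = 385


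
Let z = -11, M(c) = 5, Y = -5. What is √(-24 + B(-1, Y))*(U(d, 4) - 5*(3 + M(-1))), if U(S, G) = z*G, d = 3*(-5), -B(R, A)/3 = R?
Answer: -84*I*√21 ≈ -384.94*I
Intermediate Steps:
B(R, A) = -3*R
d = -15
U(S, G) = -11*G
√(-24 + B(-1, Y))*(U(d, 4) - 5*(3 + M(-1))) = √(-24 - 3*(-1))*(-11*4 - 5*(3 + 5)) = √(-24 + 3)*(-44 - 5*8) = √(-21)*(-44 - 40) = (I*√21)*(-84) = -84*I*√21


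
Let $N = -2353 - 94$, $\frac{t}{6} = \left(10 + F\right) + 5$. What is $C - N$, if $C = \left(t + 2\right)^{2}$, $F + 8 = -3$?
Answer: $3123$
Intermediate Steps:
$F = -11$ ($F = -8 - 3 = -11$)
$t = 24$ ($t = 6 \left(\left(10 - 11\right) + 5\right) = 6 \left(-1 + 5\right) = 6 \cdot 4 = 24$)
$N = -2447$ ($N = -2353 - 94 = -2447$)
$C = 676$ ($C = \left(24 + 2\right)^{2} = 26^{2} = 676$)
$C - N = 676 - -2447 = 676 + 2447 = 3123$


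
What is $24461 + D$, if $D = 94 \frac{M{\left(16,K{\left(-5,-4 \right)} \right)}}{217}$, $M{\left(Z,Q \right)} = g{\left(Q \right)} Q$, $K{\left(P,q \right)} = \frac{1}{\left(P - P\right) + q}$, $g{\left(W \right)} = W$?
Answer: $\frac{42464343}{1736} \approx 24461.0$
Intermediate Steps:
$K{\left(P,q \right)} = \frac{1}{q}$ ($K{\left(P,q \right)} = \frac{1}{0 + q} = \frac{1}{q}$)
$M{\left(Z,Q \right)} = Q^{2}$ ($M{\left(Z,Q \right)} = Q Q = Q^{2}$)
$D = \frac{47}{1736}$ ($D = 94 \frac{\left(\frac{1}{-4}\right)^{2}}{217} = 94 \left(- \frac{1}{4}\right)^{2} \cdot \frac{1}{217} = 94 \cdot \frac{1}{16} \cdot \frac{1}{217} = 94 \cdot \frac{1}{3472} = \frac{47}{1736} \approx 0.027074$)
$24461 + D = 24461 + \frac{47}{1736} = \frac{42464343}{1736}$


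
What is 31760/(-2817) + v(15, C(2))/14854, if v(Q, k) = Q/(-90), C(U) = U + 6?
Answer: -943527019/83687436 ≈ -11.274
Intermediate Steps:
C(U) = 6 + U
v(Q, k) = -Q/90 (v(Q, k) = Q*(-1/90) = -Q/90)
31760/(-2817) + v(15, C(2))/14854 = 31760/(-2817) - 1/90*15/14854 = 31760*(-1/2817) - ⅙*1/14854 = -31760/2817 - 1/89124 = -943527019/83687436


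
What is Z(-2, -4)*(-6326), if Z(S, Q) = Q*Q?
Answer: -101216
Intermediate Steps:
Z(S, Q) = Q**2
Z(-2, -4)*(-6326) = (-4)**2*(-6326) = 16*(-6326) = -101216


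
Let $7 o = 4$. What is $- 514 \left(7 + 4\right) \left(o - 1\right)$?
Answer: $\frac{16962}{7} \approx 2423.1$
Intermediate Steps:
$o = \frac{4}{7}$ ($o = \frac{1}{7} \cdot 4 = \frac{4}{7} \approx 0.57143$)
$- 514 \left(7 + 4\right) \left(o - 1\right) = - 514 \left(7 + 4\right) \left(\frac{4}{7} - 1\right) = - 514 \cdot 11 \left(- \frac{3}{7}\right) = \left(-514\right) \left(- \frac{33}{7}\right) = \frac{16962}{7}$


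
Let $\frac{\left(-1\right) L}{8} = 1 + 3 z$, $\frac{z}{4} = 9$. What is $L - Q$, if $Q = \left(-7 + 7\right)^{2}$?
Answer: $-872$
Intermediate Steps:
$z = 36$ ($z = 4 \cdot 9 = 36$)
$Q = 0$ ($Q = 0^{2} = 0$)
$L = -872$ ($L = - 8 \left(1 + 3 \cdot 36\right) = - 8 \left(1 + 108\right) = \left(-8\right) 109 = -872$)
$L - Q = -872 - 0 = -872 + 0 = -872$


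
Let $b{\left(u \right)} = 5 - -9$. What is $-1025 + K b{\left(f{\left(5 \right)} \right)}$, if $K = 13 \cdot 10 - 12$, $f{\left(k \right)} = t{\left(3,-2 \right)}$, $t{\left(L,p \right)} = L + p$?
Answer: $627$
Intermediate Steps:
$f{\left(k \right)} = 1$ ($f{\left(k \right)} = 3 - 2 = 1$)
$K = 118$ ($K = 130 - 12 = 118$)
$b{\left(u \right)} = 14$ ($b{\left(u \right)} = 5 + 9 = 14$)
$-1025 + K b{\left(f{\left(5 \right)} \right)} = -1025 + 118 \cdot 14 = -1025 + 1652 = 627$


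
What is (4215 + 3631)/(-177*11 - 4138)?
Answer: -7846/6085 ≈ -1.2894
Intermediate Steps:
(4215 + 3631)/(-177*11 - 4138) = 7846/(-1947 - 4138) = 7846/(-6085) = 7846*(-1/6085) = -7846/6085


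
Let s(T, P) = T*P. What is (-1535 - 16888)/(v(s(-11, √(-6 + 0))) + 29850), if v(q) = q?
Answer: -91654425/148503871 - 67551*I*√6/297007742 ≈ -0.61719 - 0.00055711*I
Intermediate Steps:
s(T, P) = P*T
(-1535 - 16888)/(v(s(-11, √(-6 + 0))) + 29850) = (-1535 - 16888)/(√(-6 + 0)*(-11) + 29850) = -18423/(√(-6)*(-11) + 29850) = -18423/((I*√6)*(-11) + 29850) = -18423/(-11*I*√6 + 29850) = -18423/(29850 - 11*I*√6)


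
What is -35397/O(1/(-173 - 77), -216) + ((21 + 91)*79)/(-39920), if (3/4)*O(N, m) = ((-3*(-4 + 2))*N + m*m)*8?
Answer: -45440445679/155208880160 ≈ -0.29277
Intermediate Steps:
O(N, m) = 64*N + 32*m²/3 (O(N, m) = 4*(((-3*(-4 + 2))*N + m*m)*8)/3 = 4*(((-3*(-2))*N + m²)*8)/3 = 4*((6*N + m²)*8)/3 = 4*((m² + 6*N)*8)/3 = 4*(8*m² + 48*N)/3 = 64*N + 32*m²/3)
-35397/O(1/(-173 - 77), -216) + ((21 + 91)*79)/(-39920) = -35397/(64/(-173 - 77) + (32/3)*(-216)²) + ((21 + 91)*79)/(-39920) = -35397/(64/(-250) + (32/3)*46656) + (112*79)*(-1/39920) = -35397/(64*(-1/250) + 497664) + 8848*(-1/39920) = -35397/(-32/125 + 497664) - 553/2495 = -35397/62207968/125 - 553/2495 = -35397*125/62207968 - 553/2495 = -4424625/62207968 - 553/2495 = -45440445679/155208880160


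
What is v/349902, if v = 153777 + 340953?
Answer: 27485/19439 ≈ 1.4139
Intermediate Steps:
v = 494730
v/349902 = 494730/349902 = 494730*(1/349902) = 27485/19439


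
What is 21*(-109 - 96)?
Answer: -4305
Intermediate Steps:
21*(-109 - 96) = 21*(-205) = -4305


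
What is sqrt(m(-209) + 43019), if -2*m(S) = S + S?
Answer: 2*sqrt(10807) ≈ 207.91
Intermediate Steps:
m(S) = -S (m(S) = -(S + S)/2 = -S)
sqrt(m(-209) + 43019) = sqrt(-1*(-209) + 43019) = sqrt(209 + 43019) = sqrt(43228) = 2*sqrt(10807)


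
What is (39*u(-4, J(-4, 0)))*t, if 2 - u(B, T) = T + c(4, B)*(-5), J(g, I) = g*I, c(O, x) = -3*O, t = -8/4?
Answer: 4524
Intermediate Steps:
t = -2 (t = -8*1/4 = -2)
J(g, I) = I*g
u(B, T) = -58 - T (u(B, T) = 2 - (T - 3*4*(-5)) = 2 - (T - 12*(-5)) = 2 - (T + 60) = 2 - (60 + T) = 2 + (-60 - T) = -58 - T)
(39*u(-4, J(-4, 0)))*t = (39*(-58 - 0*(-4)))*(-2) = (39*(-58 - 1*0))*(-2) = (39*(-58 + 0))*(-2) = (39*(-58))*(-2) = -2262*(-2) = 4524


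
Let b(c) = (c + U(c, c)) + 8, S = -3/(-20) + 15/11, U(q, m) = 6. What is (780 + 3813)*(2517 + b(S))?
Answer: 2559003729/220 ≈ 1.1632e+7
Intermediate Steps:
S = 333/220 (S = -3*(-1/20) + 15*(1/11) = 3/20 + 15/11 = 333/220 ≈ 1.5136)
b(c) = 14 + c (b(c) = (c + 6) + 8 = (6 + c) + 8 = 14 + c)
(780 + 3813)*(2517 + b(S)) = (780 + 3813)*(2517 + (14 + 333/220)) = 4593*(2517 + 3413/220) = 4593*(557153/220) = 2559003729/220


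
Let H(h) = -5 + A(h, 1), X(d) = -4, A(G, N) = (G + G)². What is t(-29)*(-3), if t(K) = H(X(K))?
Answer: -177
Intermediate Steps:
A(G, N) = 4*G² (A(G, N) = (2*G)² = 4*G²)
H(h) = -5 + 4*h²
t(K) = 59 (t(K) = -5 + 4*(-4)² = -5 + 4*16 = -5 + 64 = 59)
t(-29)*(-3) = 59*(-3) = -177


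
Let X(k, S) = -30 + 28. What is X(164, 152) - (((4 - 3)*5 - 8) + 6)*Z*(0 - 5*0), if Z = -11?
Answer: -2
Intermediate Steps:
X(k, S) = -2
X(164, 152) - (((4 - 3)*5 - 8) + 6)*Z*(0 - 5*0) = -2 - (((4 - 3)*5 - 8) + 6)*(-11)*(0 - 5*0) = -2 - ((1*5 - 8) + 6)*(-11)*(0 + 0) = -2 - ((5 - 8) + 6)*(-11)*0 = -2 - (-3 + 6)*(-11)*0 = -2 - 3*(-11)*0 = -2 - (-33)*0 = -2 - 1*0 = -2 + 0 = -2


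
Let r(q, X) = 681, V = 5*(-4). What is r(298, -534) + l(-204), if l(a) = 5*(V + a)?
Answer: -439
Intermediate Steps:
V = -20
l(a) = -100 + 5*a (l(a) = 5*(-20 + a) = -100 + 5*a)
r(298, -534) + l(-204) = 681 + (-100 + 5*(-204)) = 681 + (-100 - 1020) = 681 - 1120 = -439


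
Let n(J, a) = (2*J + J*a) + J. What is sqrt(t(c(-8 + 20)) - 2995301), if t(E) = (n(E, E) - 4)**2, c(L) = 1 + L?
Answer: I*sqrt(2953685) ≈ 1718.6*I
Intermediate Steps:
n(J, a) = 3*J + J*a
t(E) = (-4 + E*(3 + E))**2 (t(E) = (E*(3 + E) - 4)**2 = (-4 + E*(3 + E))**2)
sqrt(t(c(-8 + 20)) - 2995301) = sqrt((-4 + (1 + (-8 + 20))*(3 + (1 + (-8 + 20))))**2 - 2995301) = sqrt((-4 + (1 + 12)*(3 + (1 + 12)))**2 - 2995301) = sqrt((-4 + 13*(3 + 13))**2 - 2995301) = sqrt((-4 + 13*16)**2 - 2995301) = sqrt((-4 + 208)**2 - 2995301) = sqrt(204**2 - 2995301) = sqrt(41616 - 2995301) = sqrt(-2953685) = I*sqrt(2953685)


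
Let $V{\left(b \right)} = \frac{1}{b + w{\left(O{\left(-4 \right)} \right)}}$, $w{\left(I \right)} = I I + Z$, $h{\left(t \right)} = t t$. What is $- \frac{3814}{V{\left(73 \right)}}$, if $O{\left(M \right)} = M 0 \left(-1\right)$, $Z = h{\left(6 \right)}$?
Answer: $-415726$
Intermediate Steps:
$h{\left(t \right)} = t^{2}$
$Z = 36$ ($Z = 6^{2} = 36$)
$O{\left(M \right)} = 0$ ($O{\left(M \right)} = M 0 = 0$)
$w{\left(I \right)} = 36 + I^{2}$ ($w{\left(I \right)} = I I + 36 = I^{2} + 36 = 36 + I^{2}$)
$V{\left(b \right)} = \frac{1}{36 + b}$ ($V{\left(b \right)} = \frac{1}{b + \left(36 + 0^{2}\right)} = \frac{1}{b + \left(36 + 0\right)} = \frac{1}{b + 36} = \frac{1}{36 + b}$)
$- \frac{3814}{V{\left(73 \right)}} = - \frac{3814}{\frac{1}{36 + 73}} = - \frac{3814}{\frac{1}{109}} = - 3814 \frac{1}{\frac{1}{109}} = \left(-3814\right) 109 = -415726$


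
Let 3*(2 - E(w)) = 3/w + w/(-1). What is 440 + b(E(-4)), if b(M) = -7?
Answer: 433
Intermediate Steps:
E(w) = 2 - 1/w + w/3 (E(w) = 2 - (3/w + w/(-1))/3 = 2 - (3/w + w*(-1))/3 = 2 - (3/w - w)/3 = 2 - (-w + 3/w)/3 = 2 + (-1/w + w/3) = 2 - 1/w + w/3)
440 + b(E(-4)) = 440 - 7 = 433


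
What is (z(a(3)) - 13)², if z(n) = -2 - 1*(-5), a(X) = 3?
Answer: 100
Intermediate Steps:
z(n) = 3 (z(n) = -2 + 5 = 3)
(z(a(3)) - 13)² = (3 - 13)² = (-10)² = 100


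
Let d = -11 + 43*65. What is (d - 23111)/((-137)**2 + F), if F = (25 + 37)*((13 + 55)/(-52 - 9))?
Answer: -1239947/1140693 ≈ -1.0870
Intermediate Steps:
d = 2784 (d = -11 + 2795 = 2784)
F = -4216/61 (F = 62*(68/(-61)) = 62*(68*(-1/61)) = 62*(-68/61) = -4216/61 ≈ -69.115)
(d - 23111)/((-137)**2 + F) = (2784 - 23111)/((-137)**2 - 4216/61) = -20327/(18769 - 4216/61) = -20327/1140693/61 = -20327*61/1140693 = -1239947/1140693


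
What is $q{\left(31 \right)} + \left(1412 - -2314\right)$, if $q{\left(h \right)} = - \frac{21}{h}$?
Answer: $\frac{115485}{31} \approx 3725.3$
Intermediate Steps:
$q{\left(31 \right)} + \left(1412 - -2314\right) = - \frac{21}{31} + \left(1412 - -2314\right) = \left(-21\right) \frac{1}{31} + \left(1412 + 2314\right) = - \frac{21}{31} + 3726 = \frac{115485}{31}$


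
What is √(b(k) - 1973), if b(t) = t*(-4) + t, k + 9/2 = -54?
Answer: I*√7190/2 ≈ 42.397*I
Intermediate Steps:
k = -117/2 (k = -9/2 - 54 = -117/2 ≈ -58.500)
b(t) = -3*t (b(t) = -4*t + t = -3*t)
√(b(k) - 1973) = √(-3*(-117/2) - 1973) = √(351/2 - 1973) = √(-3595/2) = I*√7190/2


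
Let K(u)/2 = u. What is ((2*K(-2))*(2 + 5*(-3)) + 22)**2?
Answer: 15876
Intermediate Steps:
K(u) = 2*u
((2*K(-2))*(2 + 5*(-3)) + 22)**2 = ((2*(2*(-2)))*(2 + 5*(-3)) + 22)**2 = ((2*(-4))*(2 - 15) + 22)**2 = (-8*(-13) + 22)**2 = (104 + 22)**2 = 126**2 = 15876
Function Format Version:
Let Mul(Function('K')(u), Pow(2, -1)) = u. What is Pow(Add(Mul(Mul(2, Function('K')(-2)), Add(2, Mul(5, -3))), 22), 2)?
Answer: 15876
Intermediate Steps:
Function('K')(u) = Mul(2, u)
Pow(Add(Mul(Mul(2, Function('K')(-2)), Add(2, Mul(5, -3))), 22), 2) = Pow(Add(Mul(Mul(2, Mul(2, -2)), Add(2, Mul(5, -3))), 22), 2) = Pow(Add(Mul(Mul(2, -4), Add(2, -15)), 22), 2) = Pow(Add(Mul(-8, -13), 22), 2) = Pow(Add(104, 22), 2) = Pow(126, 2) = 15876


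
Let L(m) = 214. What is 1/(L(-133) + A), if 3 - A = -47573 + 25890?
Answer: 1/21900 ≈ 4.5662e-5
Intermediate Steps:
A = 21686 (A = 3 - (-47573 + 25890) = 3 - 1*(-21683) = 3 + 21683 = 21686)
1/(L(-133) + A) = 1/(214 + 21686) = 1/21900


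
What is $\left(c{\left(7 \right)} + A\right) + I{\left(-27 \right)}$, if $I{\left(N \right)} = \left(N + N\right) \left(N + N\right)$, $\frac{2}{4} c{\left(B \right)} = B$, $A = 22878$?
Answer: $25808$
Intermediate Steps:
$c{\left(B \right)} = 2 B$
$I{\left(N \right)} = 4 N^{2}$ ($I{\left(N \right)} = 2 N 2 N = 4 N^{2}$)
$\left(c{\left(7 \right)} + A\right) + I{\left(-27 \right)} = \left(2 \cdot 7 + 22878\right) + 4 \left(-27\right)^{2} = \left(14 + 22878\right) + 4 \cdot 729 = 22892 + 2916 = 25808$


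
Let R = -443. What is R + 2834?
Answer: 2391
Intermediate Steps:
R + 2834 = -443 + 2834 = 2391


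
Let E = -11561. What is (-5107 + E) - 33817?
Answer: -50485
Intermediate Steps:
(-5107 + E) - 33817 = (-5107 - 11561) - 33817 = -16668 - 33817 = -50485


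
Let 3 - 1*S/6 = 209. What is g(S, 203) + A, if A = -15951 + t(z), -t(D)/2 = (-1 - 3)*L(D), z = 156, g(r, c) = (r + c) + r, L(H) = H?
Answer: -16972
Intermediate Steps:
S = -1236 (S = 18 - 6*209 = 18 - 1254 = -1236)
g(r, c) = c + 2*r (g(r, c) = (c + r) + r = c + 2*r)
t(D) = 8*D (t(D) = -2*(-1 - 3)*D = -(-8)*D = 8*D)
A = -14703 (A = -15951 + 8*156 = -15951 + 1248 = -14703)
g(S, 203) + A = (203 + 2*(-1236)) - 14703 = (203 - 2472) - 14703 = -2269 - 14703 = -16972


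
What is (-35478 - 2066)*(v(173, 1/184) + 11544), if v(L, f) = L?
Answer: -439903048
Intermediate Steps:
(-35478 - 2066)*(v(173, 1/184) + 11544) = (-35478 - 2066)*(173 + 11544) = -37544*11717 = -439903048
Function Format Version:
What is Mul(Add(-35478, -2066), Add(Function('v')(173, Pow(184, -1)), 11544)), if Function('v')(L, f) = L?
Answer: -439903048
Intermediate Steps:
Mul(Add(-35478, -2066), Add(Function('v')(173, Pow(184, -1)), 11544)) = Mul(Add(-35478, -2066), Add(173, 11544)) = Mul(-37544, 11717) = -439903048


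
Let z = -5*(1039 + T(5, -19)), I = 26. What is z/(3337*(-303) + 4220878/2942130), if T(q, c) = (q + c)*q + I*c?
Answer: 3493779375/1487407892776 ≈ 0.0023489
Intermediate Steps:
T(q, c) = 26*c + q*(c + q) (T(q, c) = (q + c)*q + 26*c = (c + q)*q + 26*c = q*(c + q) + 26*c = 26*c + q*(c + q))
z = -2375 (z = -5*(1039 + (5² + 26*(-19) - 19*5)) = -5*(1039 + (25 - 494 - 95)) = -5*(1039 - 564) = -5*475 = -2375)
z/(3337*(-303) + 4220878/2942130) = -2375/(3337*(-303) + 4220878/2942130) = -2375/(-1011111 + 4220878*(1/2942130)) = -2375/(-1011111 + 2110439/1471065) = -2375/(-1487407892776/1471065) = -2375*(-1471065/1487407892776) = 3493779375/1487407892776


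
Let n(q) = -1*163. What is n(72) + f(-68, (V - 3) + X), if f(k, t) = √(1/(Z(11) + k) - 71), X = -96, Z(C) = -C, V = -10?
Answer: -163 + I*√443190/79 ≈ -163.0 + 8.4269*I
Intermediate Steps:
n(q) = -163
f(k, t) = √(-71 + 1/(-11 + k)) (f(k, t) = √(1/(-1*11 + k) - 71) = √(1/(-11 + k) - 71) = √(-71 + 1/(-11 + k)))
n(72) + f(-68, (V - 3) + X) = -163 + √((782 - 71*(-68))/(-11 - 68)) = -163 + √((782 + 4828)/(-79)) = -163 + √(-1/79*5610) = -163 + √(-5610/79) = -163 + I*√443190/79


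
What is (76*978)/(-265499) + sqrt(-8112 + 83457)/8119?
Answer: -74328/265499 + sqrt(75345)/8119 ≈ -0.24615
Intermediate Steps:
(76*978)/(-265499) + sqrt(-8112 + 83457)/8119 = 74328*(-1/265499) + sqrt(75345)*(1/8119) = -74328/265499 + sqrt(75345)/8119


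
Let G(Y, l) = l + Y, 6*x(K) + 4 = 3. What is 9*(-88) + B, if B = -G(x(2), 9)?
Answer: -4805/6 ≈ -800.83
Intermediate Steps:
x(K) = -⅙ (x(K) = -⅔ + (⅙)*3 = -⅔ + ½ = -⅙)
G(Y, l) = Y + l
B = -53/6 (B = -(-⅙ + 9) = -1*53/6 = -53/6 ≈ -8.8333)
9*(-88) + B = 9*(-88) - 53/6 = -792 - 53/6 = -4805/6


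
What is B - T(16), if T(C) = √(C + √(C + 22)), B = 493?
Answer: 493 - √(16 + √38) ≈ 488.29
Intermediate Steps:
T(C) = √(C + √(22 + C))
B - T(16) = 493 - √(16 + √(22 + 16)) = 493 - √(16 + √38)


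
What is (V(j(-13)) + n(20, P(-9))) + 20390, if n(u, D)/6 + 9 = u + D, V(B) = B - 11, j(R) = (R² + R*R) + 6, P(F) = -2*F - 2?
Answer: 20885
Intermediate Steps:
P(F) = -2 - 2*F
j(R) = 6 + 2*R² (j(R) = (R² + R²) + 6 = 2*R² + 6 = 6 + 2*R²)
V(B) = -11 + B
n(u, D) = -54 + 6*D + 6*u (n(u, D) = -54 + 6*(u + D) = -54 + 6*(D + u) = -54 + (6*D + 6*u) = -54 + 6*D + 6*u)
(V(j(-13)) + n(20, P(-9))) + 20390 = ((-11 + (6 + 2*(-13)²)) + (-54 + 6*(-2 - 2*(-9)) + 6*20)) + 20390 = ((-11 + (6 + 2*169)) + (-54 + 6*(-2 + 18) + 120)) + 20390 = ((-11 + (6 + 338)) + (-54 + 6*16 + 120)) + 20390 = ((-11 + 344) + (-54 + 96 + 120)) + 20390 = (333 + 162) + 20390 = 495 + 20390 = 20885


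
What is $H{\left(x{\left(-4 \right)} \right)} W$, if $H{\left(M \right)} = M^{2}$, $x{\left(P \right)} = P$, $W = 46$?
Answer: $736$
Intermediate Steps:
$H{\left(x{\left(-4 \right)} \right)} W = \left(-4\right)^{2} \cdot 46 = 16 \cdot 46 = 736$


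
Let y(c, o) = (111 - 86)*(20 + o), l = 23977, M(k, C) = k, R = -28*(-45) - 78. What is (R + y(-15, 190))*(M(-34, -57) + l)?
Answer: 154001376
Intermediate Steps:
R = 1182 (R = 1260 - 78 = 1182)
y(c, o) = 500 + 25*o (y(c, o) = 25*(20 + o) = 500 + 25*o)
(R + y(-15, 190))*(M(-34, -57) + l) = (1182 + (500 + 25*190))*(-34 + 23977) = (1182 + (500 + 4750))*23943 = (1182 + 5250)*23943 = 6432*23943 = 154001376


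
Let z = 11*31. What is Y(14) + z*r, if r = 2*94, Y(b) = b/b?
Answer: 64109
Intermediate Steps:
Y(b) = 1
r = 188
z = 341
Y(14) + z*r = 1 + 341*188 = 1 + 64108 = 64109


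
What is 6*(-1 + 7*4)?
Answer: 162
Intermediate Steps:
6*(-1 + 7*4) = 6*(-1 + 28) = 6*27 = 162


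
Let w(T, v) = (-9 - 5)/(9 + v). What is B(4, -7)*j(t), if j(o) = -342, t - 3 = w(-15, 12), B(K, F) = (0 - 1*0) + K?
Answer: -1368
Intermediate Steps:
B(K, F) = K (B(K, F) = (0 + 0) + K = 0 + K = K)
w(T, v) = -14/(9 + v)
t = 7/3 (t = 3 - 14/(9 + 12) = 3 - 14/21 = 3 - 14*1/21 = 3 - ⅔ = 7/3 ≈ 2.3333)
B(4, -7)*j(t) = 4*(-342) = -1368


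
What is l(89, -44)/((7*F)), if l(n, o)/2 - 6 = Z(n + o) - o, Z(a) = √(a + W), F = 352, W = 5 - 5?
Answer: 25/616 + 3*√5/1232 ≈ 0.046029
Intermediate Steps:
W = 0
Z(a) = √a (Z(a) = √(a + 0) = √a)
l(n, o) = 12 - 2*o + 2*√(n + o) (l(n, o) = 12 + 2*(√(n + o) - o) = 12 + (-2*o + 2*√(n + o)) = 12 - 2*o + 2*√(n + o))
l(89, -44)/((7*F)) = (12 - 2*(-44) + 2*√(89 - 44))/((7*352)) = (12 + 88 + 2*√45)/2464 = (12 + 88 + 2*(3*√5))*(1/2464) = (12 + 88 + 6*√5)*(1/2464) = (100 + 6*√5)*(1/2464) = 25/616 + 3*√5/1232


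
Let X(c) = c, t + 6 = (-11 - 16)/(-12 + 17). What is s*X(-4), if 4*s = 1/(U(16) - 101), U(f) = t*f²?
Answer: 5/15097 ≈ 0.00033119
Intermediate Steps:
t = -57/5 (t = -6 + (-11 - 16)/(-12 + 17) = -6 - 27/5 = -57/5 ≈ -11.400)
U(f) = -57*f²/5
s = -5/60388 (s = 1/(4*(-57/5*16² - 101)) = 1/(4*(-57/5*256 - 101)) = 1/(4*(-14592/5 - 101)) = 1/(4*(-15097/5)) = (¼)*(-5/15097) = -5/60388 ≈ -8.2798e-5)
s*X(-4) = -5/60388*(-4) = 5/15097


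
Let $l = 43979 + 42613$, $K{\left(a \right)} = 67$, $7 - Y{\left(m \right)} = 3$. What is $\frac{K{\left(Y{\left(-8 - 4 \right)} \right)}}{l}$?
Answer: $\frac{67}{86592} \approx 0.00077374$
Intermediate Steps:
$Y{\left(m \right)} = 4$ ($Y{\left(m \right)} = 7 - 3 = 4$)
$l = 86592$
$\frac{K{\left(Y{\left(-8 - 4 \right)} \right)}}{l} = \frac{67}{86592}$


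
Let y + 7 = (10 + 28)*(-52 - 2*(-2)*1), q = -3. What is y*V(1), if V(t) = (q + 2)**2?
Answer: -1831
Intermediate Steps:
V(t) = 1 (V(t) = (-3 + 2)**2 = (-1)**2 = 1)
y = -1831 (y = -7 + (10 + 28)*(-52 - 2*(-2)*1) = -7 + 38*(-52 + 4*1) = -7 + 38*(-52 + 4) = -7 + 38*(-48) = -7 - 1824 = -1831)
y*V(1) = -1831*1 = -1831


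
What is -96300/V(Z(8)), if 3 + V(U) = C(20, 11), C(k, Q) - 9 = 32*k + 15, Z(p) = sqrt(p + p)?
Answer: -96300/661 ≈ -145.69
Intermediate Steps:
Z(p) = sqrt(2)*sqrt(p) (Z(p) = sqrt(2*p) = sqrt(2)*sqrt(p))
C(k, Q) = 24 + 32*k (C(k, Q) = 9 + (32*k + 15) = 9 + (15 + 32*k) = 24 + 32*k)
V(U) = 661 (V(U) = -3 + (24 + 32*20) = -3 + (24 + 640) = -3 + 664 = 661)
-96300/V(Z(8)) = -96300/661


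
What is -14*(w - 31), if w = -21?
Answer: 728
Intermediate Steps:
-14*(w - 31) = -14*(-21 - 31) = -14*(-52) = 728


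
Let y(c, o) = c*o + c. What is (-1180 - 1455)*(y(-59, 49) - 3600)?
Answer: 17259250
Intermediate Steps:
y(c, o) = c + c*o
(-1180 - 1455)*(y(-59, 49) - 3600) = (-1180 - 1455)*(-59*(1 + 49) - 3600) = -2635*(-59*50 - 3600) = -2635*(-2950 - 3600) = -2635*(-6550) = 17259250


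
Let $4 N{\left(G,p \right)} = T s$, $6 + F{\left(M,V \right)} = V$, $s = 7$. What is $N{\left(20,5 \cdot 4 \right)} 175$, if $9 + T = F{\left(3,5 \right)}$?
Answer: $- \frac{6125}{2} \approx -3062.5$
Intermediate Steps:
$F{\left(M,V \right)} = -6 + V$
$T = -10$ ($T = -9 + \left(-6 + 5\right) = -9 - 1 = -10$)
$N{\left(G,p \right)} = - \frac{35}{2}$ ($N{\left(G,p \right)} = \frac{\left(-10\right) 7}{4} = \frac{1}{4} \left(-70\right) = - \frac{35}{2}$)
$N{\left(20,5 \cdot 4 \right)} 175 = \left(- \frac{35}{2}\right) 175 = - \frac{6125}{2}$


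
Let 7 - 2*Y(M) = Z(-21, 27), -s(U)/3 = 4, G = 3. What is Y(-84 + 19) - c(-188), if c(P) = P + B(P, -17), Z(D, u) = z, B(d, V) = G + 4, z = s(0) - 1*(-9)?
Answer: 186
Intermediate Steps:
s(U) = -12 (s(U) = -3*4 = -12)
z = -3 (z = -12 - 1*(-9) = -12 + 9 = -3)
B(d, V) = 7 (B(d, V) = 3 + 4 = 7)
Z(D, u) = -3
Y(M) = 5 (Y(M) = 7/2 - 1/2*(-3) = 7/2 + 3/2 = 5)
c(P) = 7 + P (c(P) = P + 7 = 7 + P)
Y(-84 + 19) - c(-188) = 5 - (7 - 188) = 5 - 1*(-181) = 5 + 181 = 186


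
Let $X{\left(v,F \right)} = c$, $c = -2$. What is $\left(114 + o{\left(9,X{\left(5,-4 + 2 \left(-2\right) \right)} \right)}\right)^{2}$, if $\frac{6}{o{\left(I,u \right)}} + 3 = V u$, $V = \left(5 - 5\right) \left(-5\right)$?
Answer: $12544$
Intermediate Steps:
$V = 0$ ($V = 0 \left(-5\right) = 0$)
$X{\left(v,F \right)} = -2$
$o{\left(I,u \right)} = -2$ ($o{\left(I,u \right)} = \frac{6}{-3 + 0 u} = \frac{6}{-3 + 0} = \frac{6}{-3} = 6 \left(- \frac{1}{3}\right) = -2$)
$\left(114 + o{\left(9,X{\left(5,-4 + 2 \left(-2\right) \right)} \right)}\right)^{2} = \left(114 - 2\right)^{2} = 112^{2} = 12544$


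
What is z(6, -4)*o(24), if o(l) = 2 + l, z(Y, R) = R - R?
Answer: 0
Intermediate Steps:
z(Y, R) = 0
z(6, -4)*o(24) = 0*(2 + 24) = 0*26 = 0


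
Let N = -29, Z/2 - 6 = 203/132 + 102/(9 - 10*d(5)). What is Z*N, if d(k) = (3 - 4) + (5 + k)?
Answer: -216311/594 ≈ -364.16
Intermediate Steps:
d(k) = 4 + k (d(k) = -1 + (5 + k) = 4 + k)
Z = 7459/594 (Z = 12 + 2*(203/132 + 102/(9 - 10*(4 + 5))) = 12 + 2*(203*(1/132) + 102/(9 - 10*9)) = 12 + 2*(203/132 + 102/(9 - 90)) = 12 + 2*(203/132 + 102/(-81)) = 12 + 2*(203/132 + 102*(-1/81)) = 12 + 2*(203/132 - 34/27) = 12 + 2*(331/1188) = 12 + 331/594 = 7459/594 ≈ 12.557)
Z*N = (7459/594)*(-29) = -216311/594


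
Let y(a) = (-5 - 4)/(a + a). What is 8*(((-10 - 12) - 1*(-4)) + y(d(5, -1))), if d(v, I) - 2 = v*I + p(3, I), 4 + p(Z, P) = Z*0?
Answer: -972/7 ≈ -138.86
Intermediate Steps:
p(Z, P) = -4 (p(Z, P) = -4 + Z*0 = -4 + 0 = -4)
d(v, I) = -2 + I*v (d(v, I) = 2 + (v*I - 4) = 2 + (I*v - 4) = 2 + (-4 + I*v) = -2 + I*v)
y(a) = -9/(2*a) (y(a) = -9*1/(2*a) = -9/(2*a))
8*(((-10 - 12) - 1*(-4)) + y(d(5, -1))) = 8*(((-10 - 12) - 1*(-4)) - 9/(2*(-2 - 1*5))) = 8*((-22 + 4) - 9/(2*(-2 - 5))) = 8*(-18 - 9/2/(-7)) = 8*(-18 - 9/2*(-⅐)) = 8*(-18 + 9/14) = 8*(-243/14) = -972/7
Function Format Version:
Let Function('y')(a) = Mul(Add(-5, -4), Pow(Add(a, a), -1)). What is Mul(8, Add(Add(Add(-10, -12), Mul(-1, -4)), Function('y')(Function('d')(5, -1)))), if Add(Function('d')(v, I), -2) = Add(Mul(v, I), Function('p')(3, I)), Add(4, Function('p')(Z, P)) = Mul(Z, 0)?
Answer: Rational(-972, 7) ≈ -138.86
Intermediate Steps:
Function('p')(Z, P) = -4 (Function('p')(Z, P) = Add(-4, Mul(Z, 0)) = Add(-4, 0) = -4)
Function('d')(v, I) = Add(-2, Mul(I, v)) (Function('d')(v, I) = Add(2, Add(Mul(v, I), -4)) = Add(2, Add(Mul(I, v), -4)) = Add(2, Add(-4, Mul(I, v))) = Add(-2, Mul(I, v)))
Function('y')(a) = Mul(Rational(-9, 2), Pow(a, -1)) (Function('y')(a) = Mul(-9, Pow(Mul(2, a), -1)) = Mul(-9, Mul(Rational(1, 2), Pow(a, -1))) = Mul(Rational(-9, 2), Pow(a, -1)))
Mul(8, Add(Add(Add(-10, -12), Mul(-1, -4)), Function('y')(Function('d')(5, -1)))) = Mul(8, Add(Add(Add(-10, -12), Mul(-1, -4)), Mul(Rational(-9, 2), Pow(Add(-2, Mul(-1, 5)), -1)))) = Mul(8, Add(Add(-22, 4), Mul(Rational(-9, 2), Pow(Add(-2, -5), -1)))) = Mul(8, Add(-18, Mul(Rational(-9, 2), Pow(-7, -1)))) = Mul(8, Add(-18, Mul(Rational(-9, 2), Rational(-1, 7)))) = Mul(8, Add(-18, Rational(9, 14))) = Mul(8, Rational(-243, 14)) = Rational(-972, 7)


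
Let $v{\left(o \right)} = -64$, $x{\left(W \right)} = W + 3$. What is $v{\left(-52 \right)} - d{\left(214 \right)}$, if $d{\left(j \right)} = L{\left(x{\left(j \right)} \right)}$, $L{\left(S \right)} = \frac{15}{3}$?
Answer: $-69$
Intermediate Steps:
$x{\left(W \right)} = 3 + W$
$L{\left(S \right)} = 5$ ($L{\left(S \right)} = 15 \cdot \frac{1}{3} = 5$)
$d{\left(j \right)} = 5$
$v{\left(-52 \right)} - d{\left(214 \right)} = -64 - 5 = -69$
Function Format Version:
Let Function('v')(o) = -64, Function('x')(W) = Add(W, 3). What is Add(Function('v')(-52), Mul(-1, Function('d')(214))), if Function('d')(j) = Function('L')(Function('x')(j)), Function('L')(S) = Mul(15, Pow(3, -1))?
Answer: -69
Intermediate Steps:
Function('x')(W) = Add(3, W)
Function('L')(S) = 5 (Function('L')(S) = Mul(15, Rational(1, 3)) = 5)
Function('d')(j) = 5
Add(Function('v')(-52), Mul(-1, Function('d')(214))) = Add(-64, Mul(-1, 5)) = Add(-64, -5) = -69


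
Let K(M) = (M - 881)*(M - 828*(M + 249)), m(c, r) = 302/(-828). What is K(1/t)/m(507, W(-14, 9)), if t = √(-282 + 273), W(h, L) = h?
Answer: -75197976290/151 + 72093270*I/151 ≈ -4.98e+8 + 4.7744e+5*I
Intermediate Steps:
m(c, r) = -151/414 (m(c, r) = 302*(-1/828) = -151/414)
t = 3*I (t = √(-9) = 3*I ≈ 3.0*I)
K(M) = (-206172 - 827*M)*(-881 + M) (K(M) = (-881 + M)*(M - 828*(249 + M)) = (-881 + M)*(M + (-206172 - 828*M)) = (-881 + M)*(-206172 - 827*M) = (-206172 - 827*M)*(-881 + M))
K(1/t)/m(507, W(-14, 9)) = (181637532 - 827*(1/(3*I))² + 522415/((3*I)))/(-151/414) = (181637532 - 827*(-I/3)² + 522415*(-I/3))*(-414/151) = (181637532 - 827*(-⅑) - 522415*I/3)*(-414/151) = (181637532 + 827/9 - 522415*I/3)*(-414/151) = (1634738615/9 - 522415*I/3)*(-414/151) = -75197976290/151 + 72093270*I/151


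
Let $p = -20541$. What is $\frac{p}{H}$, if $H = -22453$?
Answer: $\frac{20541}{22453} \approx 0.91484$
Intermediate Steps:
$\frac{p}{H} = - \frac{20541}{-22453} = \left(-20541\right) \left(- \frac{1}{22453}\right) = \frac{20541}{22453}$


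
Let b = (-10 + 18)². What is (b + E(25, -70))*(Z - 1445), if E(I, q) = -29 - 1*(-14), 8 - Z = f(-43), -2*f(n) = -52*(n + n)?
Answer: 39151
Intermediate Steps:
f(n) = 52*n (f(n) = -(-26)*(n + n) = -(-26)*2*n = -(-52)*n = 52*n)
Z = 2244 (Z = 8 - 52*(-43) = 8 - 1*(-2236) = 8 + 2236 = 2244)
E(I, q) = -15 (E(I, q) = -29 + 14 = -15)
b = 64 (b = 8² = 64)
(b + E(25, -70))*(Z - 1445) = (64 - 15)*(2244 - 1445) = 49*799 = 39151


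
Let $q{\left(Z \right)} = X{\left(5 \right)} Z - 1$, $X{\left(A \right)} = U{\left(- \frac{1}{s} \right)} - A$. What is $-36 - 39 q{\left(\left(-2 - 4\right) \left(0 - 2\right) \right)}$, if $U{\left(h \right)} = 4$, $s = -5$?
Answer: $471$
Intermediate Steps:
$X{\left(A \right)} = 4 - A$
$q{\left(Z \right)} = -1 - Z$ ($q{\left(Z \right)} = \left(4 - 5\right) Z - 1 = - Z - 1 = -1 - Z$)
$-36 - 39 q{\left(\left(-2 - 4\right) \left(0 - 2\right) \right)} = -36 - 39 \left(-1 - \left(-2 - 4\right) \left(0 - 2\right)\right) = -36 - 39 \left(-1 - - 6 \left(0 - 2\right)\right) = -36 - 39 \left(-1 - \left(-6\right) \left(-2\right)\right) = -36 - 39 \left(-1 - 12\right) = -36 - -507 = -36 + 507 = 471$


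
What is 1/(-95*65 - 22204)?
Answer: -1/28379 ≈ -3.5237e-5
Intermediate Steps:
1/(-95*65 - 22204) = 1/(-6175 - 22204) = 1/(-28379) = -1/28379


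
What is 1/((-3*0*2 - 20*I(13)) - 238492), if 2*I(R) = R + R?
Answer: -1/238752 ≈ -4.1884e-6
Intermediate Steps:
I(R) = R (I(R) = (R + R)/2 = (2*R)/2 = R)
1/((-3*0*2 - 20*I(13)) - 238492) = 1/((-3*0*2 - 20*13) - 238492) = 1/((0*2 - 260) - 238492) = 1/((0 - 260) - 238492) = 1/(-260 - 238492) = 1/(-238752) = -1/238752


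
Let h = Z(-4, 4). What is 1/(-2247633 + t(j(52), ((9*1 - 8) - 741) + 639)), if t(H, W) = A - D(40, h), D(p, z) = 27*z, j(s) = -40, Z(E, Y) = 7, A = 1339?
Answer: -1/2246483 ≈ -4.4514e-7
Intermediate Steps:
h = 7
t(H, W) = 1150 (t(H, W) = 1339 - 27*7 = 1339 - 1*189 = 1339 - 189 = 1150)
1/(-2247633 + t(j(52), ((9*1 - 8) - 741) + 639)) = 1/(-2247633 + 1150) = 1/(-2246483) = -1/2246483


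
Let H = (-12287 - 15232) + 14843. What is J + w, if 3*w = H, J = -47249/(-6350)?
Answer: -80350853/19050 ≈ -4217.9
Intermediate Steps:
J = 47249/6350 (J = -47249*(-1/6350) = 47249/6350 ≈ 7.4408)
H = -12676 (H = -27519 + 14843 = -12676)
w = -12676/3 (w = (⅓)*(-12676) = -12676/3 ≈ -4225.3)
J + w = 47249/6350 - 12676/3 = -80350853/19050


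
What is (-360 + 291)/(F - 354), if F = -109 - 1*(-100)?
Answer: 23/121 ≈ 0.19008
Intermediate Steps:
F = -9 (F = -109 + 100 = -9)
(-360 + 291)/(F - 354) = (-360 + 291)/(-9 - 354) = -69/(-363) = -69*(-1/363) = 23/121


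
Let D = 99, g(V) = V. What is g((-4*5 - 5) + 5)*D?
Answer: -1980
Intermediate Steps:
g((-4*5 - 5) + 5)*D = ((-4*5 - 5) + 5)*99 = ((-20 - 5) + 5)*99 = (-25 + 5)*99 = -20*99 = -1980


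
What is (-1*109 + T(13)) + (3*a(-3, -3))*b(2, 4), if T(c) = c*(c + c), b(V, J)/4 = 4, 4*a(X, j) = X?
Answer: 193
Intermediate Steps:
a(X, j) = X/4
b(V, J) = 16 (b(V, J) = 4*4 = 16)
T(c) = 2*c**2 (T(c) = c*(2*c) = 2*c**2)
(-1*109 + T(13)) + (3*a(-3, -3))*b(2, 4) = (-1*109 + 2*13**2) + (3*((1/4)*(-3)))*16 = (-109 + 2*169) + (3*(-3/4))*16 = (-109 + 338) - 9/4*16 = 229 - 36 = 193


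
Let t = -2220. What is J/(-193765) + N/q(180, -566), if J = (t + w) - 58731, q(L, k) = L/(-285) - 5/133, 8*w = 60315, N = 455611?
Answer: -93931441172483/137960680 ≈ -6.8086e+5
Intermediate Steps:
w = 60315/8 (w = (⅛)*60315 = 60315/8 ≈ 7539.4)
q(L, k) = -5/133 - L/285 (q(L, k) = L*(-1/285) - 5*1/133 = -L/285 - 5/133 = -5/133 - L/285)
J = -427293/8 (J = (-2220 + 60315/8) - 58731 = 42555/8 - 58731 = -427293/8 ≈ -53412.)
J/(-193765) + N/q(180, -566) = -427293/8/(-193765) + 455611/(-5/133 - 1/285*180) = -427293/8*(-1/193765) + 455611/(-5/133 - 12/19) = 427293/1550120 + 455611/(-89/133) = 427293/1550120 + 455611*(-133/89) = 427293/1550120 - 60596263/89 = -93931441172483/137960680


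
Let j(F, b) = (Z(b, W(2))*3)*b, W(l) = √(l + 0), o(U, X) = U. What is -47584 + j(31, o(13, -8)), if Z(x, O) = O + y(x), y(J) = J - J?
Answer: -47584 + 39*√2 ≈ -47529.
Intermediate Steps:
y(J) = 0
W(l) = √l
Z(x, O) = O (Z(x, O) = O + 0 = O)
j(F, b) = 3*b*√2 (j(F, b) = (√2*3)*b = (3*√2)*b = 3*b*√2)
-47584 + j(31, o(13, -8)) = -47584 + 3*13*√2 = -47584 + 39*√2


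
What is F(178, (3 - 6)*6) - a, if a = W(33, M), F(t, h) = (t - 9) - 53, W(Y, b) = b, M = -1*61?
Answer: 177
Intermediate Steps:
M = -61
F(t, h) = -62 + t (F(t, h) = (-9 + t) - 53 = -62 + t)
a = -61
F(178, (3 - 6)*6) - a = (-62 + 178) - 1*(-61) = 116 + 61 = 177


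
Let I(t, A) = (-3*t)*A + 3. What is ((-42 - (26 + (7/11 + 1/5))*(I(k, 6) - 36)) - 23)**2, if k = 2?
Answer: 9656796361/3025 ≈ 3.1923e+6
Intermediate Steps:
I(t, A) = 3 - 3*A*t (I(t, A) = -3*A*t + 3 = 3 - 3*A*t)
((-42 - (26 + (7/11 + 1/5))*(I(k, 6) - 36)) - 23)**2 = ((-42 - (26 + (7/11 + 1/5))*((3 - 3*6*2) - 36)) - 23)**2 = ((-42 - (26 + (7*(1/11) + 1*(1/5)))*((3 - 36) - 36)) - 23)**2 = ((-42 - (26 + (7/11 + 1/5))*(-33 - 36)) - 23)**2 = ((-42 - (26 + 46/55)*(-69)) - 23)**2 = ((-42 - 1476*(-69)/55) - 23)**2 = ((-42 - 1*(-101844/55)) - 23)**2 = ((-42 + 101844/55) - 23)**2 = (99534/55 - 23)**2 = (98269/55)**2 = 9656796361/3025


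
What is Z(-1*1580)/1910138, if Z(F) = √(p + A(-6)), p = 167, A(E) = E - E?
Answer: √167/1910138 ≈ 6.7654e-6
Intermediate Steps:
A(E) = 0
Z(F) = √167 (Z(F) = √(167 + 0) = √167)
Z(-1*1580)/1910138 = √167/1910138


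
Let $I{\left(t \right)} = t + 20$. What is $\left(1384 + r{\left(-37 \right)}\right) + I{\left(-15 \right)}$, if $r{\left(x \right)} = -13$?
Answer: $1376$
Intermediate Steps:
$I{\left(t \right)} = 20 + t$
$\left(1384 + r{\left(-37 \right)}\right) + I{\left(-15 \right)} = \left(1384 - 13\right) + \left(20 - 15\right) = 1371 + 5 = 1376$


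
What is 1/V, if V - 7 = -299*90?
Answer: -1/26903 ≈ -3.7171e-5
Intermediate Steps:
V = -26903 (V = 7 - 299*90 = 7 - 1*26910 = 7 - 26910 = -26903)
1/V = 1/(-26903) = -1/26903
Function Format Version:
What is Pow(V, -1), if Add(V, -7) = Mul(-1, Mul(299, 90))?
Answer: Rational(-1, 26903) ≈ -3.7171e-5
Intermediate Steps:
V = -26903 (V = Add(7, Mul(-1, Mul(299, 90))) = Add(7, Mul(-1, 26910)) = Add(7, -26910) = -26903)
Pow(V, -1) = Pow(-26903, -1) = Rational(-1, 26903)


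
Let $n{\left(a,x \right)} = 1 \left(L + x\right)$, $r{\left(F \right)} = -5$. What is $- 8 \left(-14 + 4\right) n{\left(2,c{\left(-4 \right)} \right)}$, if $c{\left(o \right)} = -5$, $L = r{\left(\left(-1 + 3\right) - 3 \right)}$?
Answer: $-800$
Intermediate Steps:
$L = -5$
$n{\left(a,x \right)} = -5 + x$ ($n{\left(a,x \right)} = 1 \left(-5 + x\right) = -5 + x$)
$- 8 \left(-14 + 4\right) n{\left(2,c{\left(-4 \right)} \right)} = - 8 \left(-14 + 4\right) \left(-5 - 5\right) = - 8 \left(\left(-10\right) \left(-10\right)\right) = \left(-8\right) 100 = -800$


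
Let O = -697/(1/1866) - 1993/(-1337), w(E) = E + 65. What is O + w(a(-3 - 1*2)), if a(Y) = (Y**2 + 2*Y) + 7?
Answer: -1738786562/1337 ≈ -1.3005e+6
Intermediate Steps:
a(Y) = 7 + Y**2 + 2*Y
w(E) = 65 + E
O = -1738902881/1337 (O = -697/1/1866 - 1993*(-1/1337) = -697*1866 + 1993/1337 = -1300602 + 1993/1337 = -1738902881/1337 ≈ -1.3006e+6)
O + w(a(-3 - 1*2)) = -1738902881/1337 + (65 + (7 + (-3 - 1*2)**2 + 2*(-3 - 1*2))) = -1738902881/1337 + (65 + (7 + (-3 - 2)**2 + 2*(-3 - 2))) = -1738902881/1337 + (65 + (7 + (-5)**2 + 2*(-5))) = -1738902881/1337 + (65 + (7 + 25 - 10)) = -1738902881/1337 + (65 + 22) = -1738902881/1337 + 87 = -1738786562/1337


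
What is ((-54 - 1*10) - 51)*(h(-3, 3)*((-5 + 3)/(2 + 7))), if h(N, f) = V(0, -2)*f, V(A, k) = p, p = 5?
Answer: 1150/3 ≈ 383.33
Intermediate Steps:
V(A, k) = 5
h(N, f) = 5*f
((-54 - 1*10) - 51)*(h(-3, 3)*((-5 + 3)/(2 + 7))) = ((-54 - 1*10) - 51)*((5*3)*((-5 + 3)/(2 + 7))) = ((-54 - 10) - 51)*(15*(-2/9)) = (-64 - 51)*(15*(-2*1/9)) = -1725*(-2)/9 = -115*(-10/3) = 1150/3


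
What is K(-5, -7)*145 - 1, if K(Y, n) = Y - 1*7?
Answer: -1741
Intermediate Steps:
K(Y, n) = -7 + Y (K(Y, n) = Y - 7 = -7 + Y)
K(-5, -7)*145 - 1 = (-7 - 5)*145 - 1 = -12*145 - 1 = -1740 - 1 = -1741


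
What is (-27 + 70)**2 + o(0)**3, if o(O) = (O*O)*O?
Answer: 1849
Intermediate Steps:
o(O) = O**3 (o(O) = O**2*O = O**3)
(-27 + 70)**2 + o(0)**3 = (-27 + 70)**2 + (0**3)**3 = 43**2 + 0**3 = 1849 + 0 = 1849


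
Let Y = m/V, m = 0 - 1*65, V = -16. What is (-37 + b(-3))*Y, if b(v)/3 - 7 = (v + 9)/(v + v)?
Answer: -1235/16 ≈ -77.188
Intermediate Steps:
b(v) = 21 + 3*(9 + v)/(2*v) (b(v) = 21 + 3*((v + 9)/(v + v)) = 21 + 3*((9 + v)/((2*v))) = 21 + 3*((9 + v)*(1/(2*v))) = 21 + 3*((9 + v)/(2*v)) = 21 + 3*(9 + v)/(2*v))
m = -65 (m = 0 - 65 = -65)
Y = 65/16 (Y = -65/(-16) = -65*(-1/16) = 65/16 ≈ 4.0625)
(-37 + b(-3))*Y = (-37 + (9/2)*(3 + 5*(-3))/(-3))*(65/16) = (-37 + (9/2)*(-⅓)*(3 - 15))*(65/16) = (-37 + (9/2)*(-⅓)*(-12))*(65/16) = (-37 + 18)*(65/16) = -19*65/16 = -1235/16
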